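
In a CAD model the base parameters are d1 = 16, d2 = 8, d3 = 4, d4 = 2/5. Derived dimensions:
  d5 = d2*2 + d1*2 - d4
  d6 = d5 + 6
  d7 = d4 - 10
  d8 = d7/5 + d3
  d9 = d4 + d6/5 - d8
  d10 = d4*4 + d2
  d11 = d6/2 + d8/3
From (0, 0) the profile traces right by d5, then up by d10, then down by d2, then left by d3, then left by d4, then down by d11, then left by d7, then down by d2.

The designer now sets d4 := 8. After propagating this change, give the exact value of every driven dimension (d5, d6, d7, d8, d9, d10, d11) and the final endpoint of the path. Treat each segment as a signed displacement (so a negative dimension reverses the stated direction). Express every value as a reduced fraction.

Apply edit: d4 := 8
  d5 = d2*2 + d1*2 - d4 = 40
  d6 = d5 + 6 = 46
  d7 = d4 - 10 = -2
  d8 = d7/5 + d3 = 18/5
  d9 = d4 + d6/5 - d8 = 68/5
  d10 = d4*4 + d2 = 40
  d11 = d6/2 + d8/3 = 121/5
Walk from origin (0, 0):
  seg 1: right by d5 = 40 → (40, 0)
  seg 2: up by d10 = 40 → (40, 40)
  seg 3: down by d2 = 8 → (40, 32)
  seg 4: left by d3 = 4 → (36, 32)
  seg 5: left by d4 = 8 → (28, 32)
  seg 6: down by d11 = 121/5 → (28, 39/5)
  seg 7: left by d7 = -2 → (30, 39/5)
  seg 8: down by d2 = 8 → (30, -1/5)

d5 = 40
d6 = 46
d7 = -2
d8 = 18/5
d9 = 68/5
d10 = 40
d11 = 121/5
endpoint = (30, -1/5)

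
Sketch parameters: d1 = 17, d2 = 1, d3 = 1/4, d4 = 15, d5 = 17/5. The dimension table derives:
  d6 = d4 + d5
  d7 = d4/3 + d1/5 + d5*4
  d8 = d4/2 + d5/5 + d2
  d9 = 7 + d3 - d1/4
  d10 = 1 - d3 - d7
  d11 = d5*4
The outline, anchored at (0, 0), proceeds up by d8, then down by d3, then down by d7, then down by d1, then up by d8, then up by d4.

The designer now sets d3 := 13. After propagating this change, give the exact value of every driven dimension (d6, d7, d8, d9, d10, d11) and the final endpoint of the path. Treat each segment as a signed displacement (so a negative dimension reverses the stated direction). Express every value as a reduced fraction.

Apply edit: d3 := 13
  d6 = d4 + d5 = 92/5
  d7 = d4/3 + d1/5 + d5*4 = 22
  d8 = d4/2 + d5/5 + d2 = 459/50
  d9 = 7 + d3 - d1/4 = 63/4
  d10 = 1 - d3 - d7 = -34
  d11 = d5*4 = 68/5
Walk from origin (0, 0):
  seg 1: up by d8 = 459/50 → (0, 459/50)
  seg 2: down by d3 = 13 → (0, -191/50)
  seg 3: down by d7 = 22 → (0, -1291/50)
  seg 4: down by d1 = 17 → (0, -2141/50)
  seg 5: up by d8 = 459/50 → (0, -841/25)
  seg 6: up by d4 = 15 → (0, -466/25)

d6 = 92/5
d7 = 22
d8 = 459/50
d9 = 63/4
d10 = -34
d11 = 68/5
endpoint = (0, -466/25)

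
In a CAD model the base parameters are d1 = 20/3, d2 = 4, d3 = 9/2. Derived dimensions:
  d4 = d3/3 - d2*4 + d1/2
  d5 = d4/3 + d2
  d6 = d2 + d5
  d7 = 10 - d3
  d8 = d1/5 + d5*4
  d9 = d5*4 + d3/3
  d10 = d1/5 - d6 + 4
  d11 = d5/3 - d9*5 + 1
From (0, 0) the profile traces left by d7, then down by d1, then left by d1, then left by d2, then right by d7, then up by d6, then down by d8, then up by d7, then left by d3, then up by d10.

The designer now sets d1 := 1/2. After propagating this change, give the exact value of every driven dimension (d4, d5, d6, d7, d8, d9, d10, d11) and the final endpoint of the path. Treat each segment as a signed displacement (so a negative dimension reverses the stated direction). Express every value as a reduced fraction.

d4 = -57/4
d5 = -3/4
d6 = 13/4
d7 = 11/2
d8 = -29/10
d9 = -3/2
d10 = 17/20
d11 = 33/4
endpoint = (-9, 12)

Apply edit: d1 := 1/2
  d4 = d3/3 - d2*4 + d1/2 = -57/4
  d5 = d4/3 + d2 = -3/4
  d6 = d2 + d5 = 13/4
  d7 = 10 - d3 = 11/2
  d8 = d1/5 + d5*4 = -29/10
  d9 = d5*4 + d3/3 = -3/2
  d10 = d1/5 - d6 + 4 = 17/20
  d11 = d5/3 - d9*5 + 1 = 33/4
Walk from origin (0, 0):
  seg 1: left by d7 = 11/2 → (-11/2, 0)
  seg 2: down by d1 = 1/2 → (-11/2, -1/2)
  seg 3: left by d1 = 1/2 → (-6, -1/2)
  seg 4: left by d2 = 4 → (-10, -1/2)
  seg 5: right by d7 = 11/2 → (-9/2, -1/2)
  seg 6: up by d6 = 13/4 → (-9/2, 11/4)
  seg 7: down by d8 = -29/10 → (-9/2, 113/20)
  seg 8: up by d7 = 11/2 → (-9/2, 223/20)
  seg 9: left by d3 = 9/2 → (-9, 223/20)
  seg 10: up by d10 = 17/20 → (-9, 12)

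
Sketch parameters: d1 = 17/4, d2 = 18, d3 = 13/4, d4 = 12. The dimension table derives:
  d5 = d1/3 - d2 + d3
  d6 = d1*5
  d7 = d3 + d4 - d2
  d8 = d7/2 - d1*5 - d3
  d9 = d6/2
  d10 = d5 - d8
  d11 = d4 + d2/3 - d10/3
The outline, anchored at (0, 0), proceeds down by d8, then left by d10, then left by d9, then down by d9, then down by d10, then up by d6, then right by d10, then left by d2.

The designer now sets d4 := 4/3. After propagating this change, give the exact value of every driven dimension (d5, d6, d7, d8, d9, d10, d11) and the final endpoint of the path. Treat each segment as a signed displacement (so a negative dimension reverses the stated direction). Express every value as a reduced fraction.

Apply edit: d4 := 4/3
  d5 = d1/3 - d2 + d3 = -40/3
  d6 = d1*5 = 85/4
  d7 = d3 + d4 - d2 = -161/12
  d8 = d7/2 - d1*5 - d3 = -749/24
  d9 = d6/2 = 85/8
  d10 = d5 - d8 = 143/8
  d11 = d4 + d2/3 - d10/3 = 11/8
Walk from origin (0, 0):
  seg 1: down by d8 = -749/24 → (0, 749/24)
  seg 2: left by d10 = 143/8 → (-143/8, 749/24)
  seg 3: left by d9 = 85/8 → (-57/2, 749/24)
  seg 4: down by d9 = 85/8 → (-57/2, 247/12)
  seg 5: down by d10 = 143/8 → (-57/2, 65/24)
  seg 6: up by d6 = 85/4 → (-57/2, 575/24)
  seg 7: right by d10 = 143/8 → (-85/8, 575/24)
  seg 8: left by d2 = 18 → (-229/8, 575/24)

d5 = -40/3
d6 = 85/4
d7 = -161/12
d8 = -749/24
d9 = 85/8
d10 = 143/8
d11 = 11/8
endpoint = (-229/8, 575/24)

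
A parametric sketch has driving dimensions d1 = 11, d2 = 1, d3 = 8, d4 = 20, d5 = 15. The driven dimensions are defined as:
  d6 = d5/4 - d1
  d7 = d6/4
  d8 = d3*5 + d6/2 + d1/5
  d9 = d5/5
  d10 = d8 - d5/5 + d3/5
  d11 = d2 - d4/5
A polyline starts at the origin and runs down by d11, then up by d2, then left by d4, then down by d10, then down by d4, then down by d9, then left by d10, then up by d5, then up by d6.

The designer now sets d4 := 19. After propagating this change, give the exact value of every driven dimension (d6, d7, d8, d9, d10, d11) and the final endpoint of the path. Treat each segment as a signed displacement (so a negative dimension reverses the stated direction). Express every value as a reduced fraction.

d6 = -29/4
d7 = -29/16
d8 = 1543/40
d9 = 3
d10 = 1487/40
d11 = -14/5
endpoint = (-2247/40, -381/8)

Apply edit: d4 := 19
  d6 = d5/4 - d1 = -29/4
  d7 = d6/4 = -29/16
  d8 = d3*5 + d6/2 + d1/5 = 1543/40
  d9 = d5/5 = 3
  d10 = d8 - d5/5 + d3/5 = 1487/40
  d11 = d2 - d4/5 = -14/5
Walk from origin (0, 0):
  seg 1: down by d11 = -14/5 → (0, 14/5)
  seg 2: up by d2 = 1 → (0, 19/5)
  seg 3: left by d4 = 19 → (-19, 19/5)
  seg 4: down by d10 = 1487/40 → (-19, -267/8)
  seg 5: down by d4 = 19 → (-19, -419/8)
  seg 6: down by d9 = 3 → (-19, -443/8)
  seg 7: left by d10 = 1487/40 → (-2247/40, -443/8)
  seg 8: up by d5 = 15 → (-2247/40, -323/8)
  seg 9: up by d6 = -29/4 → (-2247/40, -381/8)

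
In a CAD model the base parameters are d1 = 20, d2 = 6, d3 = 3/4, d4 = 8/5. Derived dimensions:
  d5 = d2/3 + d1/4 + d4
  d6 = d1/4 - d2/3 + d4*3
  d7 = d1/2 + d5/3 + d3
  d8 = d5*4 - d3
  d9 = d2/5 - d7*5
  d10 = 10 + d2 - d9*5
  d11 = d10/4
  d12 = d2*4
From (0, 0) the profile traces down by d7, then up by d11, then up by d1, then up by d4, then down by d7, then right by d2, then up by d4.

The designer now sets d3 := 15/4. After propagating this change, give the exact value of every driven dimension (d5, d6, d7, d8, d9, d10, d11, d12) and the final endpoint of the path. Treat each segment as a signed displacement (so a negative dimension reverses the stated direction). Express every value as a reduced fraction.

d5 = 43/5
d6 = 39/5
d7 = 997/60
d8 = 613/20
d9 = -4913/60
d10 = 5105/12
d11 = 5105/48
d12 = 24
endpoint = (6, 23117/240)

Apply edit: d3 := 15/4
  d5 = d2/3 + d1/4 + d4 = 43/5
  d6 = d1/4 - d2/3 + d4*3 = 39/5
  d7 = d1/2 + d5/3 + d3 = 997/60
  d8 = d5*4 - d3 = 613/20
  d9 = d2/5 - d7*5 = -4913/60
  d10 = 10 + d2 - d9*5 = 5105/12
  d11 = d10/4 = 5105/48
  d12 = d2*4 = 24
Walk from origin (0, 0):
  seg 1: down by d7 = 997/60 → (0, -997/60)
  seg 2: up by d11 = 5105/48 → (0, 7179/80)
  seg 3: up by d1 = 20 → (0, 8779/80)
  seg 4: up by d4 = 8/5 → (0, 8907/80)
  seg 5: down by d7 = 997/60 → (0, 22733/240)
  seg 6: right by d2 = 6 → (6, 22733/240)
  seg 7: up by d4 = 8/5 → (6, 23117/240)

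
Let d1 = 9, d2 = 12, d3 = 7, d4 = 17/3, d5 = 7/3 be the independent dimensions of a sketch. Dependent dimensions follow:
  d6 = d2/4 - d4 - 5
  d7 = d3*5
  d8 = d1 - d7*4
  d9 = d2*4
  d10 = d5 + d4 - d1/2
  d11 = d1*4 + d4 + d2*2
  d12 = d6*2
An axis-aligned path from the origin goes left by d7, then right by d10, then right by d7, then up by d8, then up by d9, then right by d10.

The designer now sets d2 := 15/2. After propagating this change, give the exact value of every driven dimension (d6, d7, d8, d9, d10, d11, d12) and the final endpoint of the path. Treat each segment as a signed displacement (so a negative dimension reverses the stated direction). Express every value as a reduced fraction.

Apply edit: d2 := 15/2
  d6 = d2/4 - d4 - 5 = -211/24
  d7 = d3*5 = 35
  d8 = d1 - d7*4 = -131
  d9 = d2*4 = 30
  d10 = d5 + d4 - d1/2 = 7/2
  d11 = d1*4 + d4 + d2*2 = 170/3
  d12 = d6*2 = -211/12
Walk from origin (0, 0):
  seg 1: left by d7 = 35 → (-35, 0)
  seg 2: right by d10 = 7/2 → (-63/2, 0)
  seg 3: right by d7 = 35 → (7/2, 0)
  seg 4: up by d8 = -131 → (7/2, -131)
  seg 5: up by d9 = 30 → (7/2, -101)
  seg 6: right by d10 = 7/2 → (7, -101)

d6 = -211/24
d7 = 35
d8 = -131
d9 = 30
d10 = 7/2
d11 = 170/3
d12 = -211/12
endpoint = (7, -101)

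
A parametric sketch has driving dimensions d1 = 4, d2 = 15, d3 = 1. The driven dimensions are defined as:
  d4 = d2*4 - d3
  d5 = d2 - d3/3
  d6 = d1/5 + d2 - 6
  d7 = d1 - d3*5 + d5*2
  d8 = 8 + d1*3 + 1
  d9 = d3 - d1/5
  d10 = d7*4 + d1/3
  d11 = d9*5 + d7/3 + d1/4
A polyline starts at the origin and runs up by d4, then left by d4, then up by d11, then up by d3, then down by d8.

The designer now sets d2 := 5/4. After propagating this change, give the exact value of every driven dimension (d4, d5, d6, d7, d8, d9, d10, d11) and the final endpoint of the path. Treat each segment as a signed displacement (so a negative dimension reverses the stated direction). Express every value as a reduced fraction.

d4 = 4
d5 = 11/12
d6 = -79/20
d7 = 5/6
d8 = 21
d9 = 1/5
d10 = 14/3
d11 = 41/18
endpoint = (-4, -247/18)

Apply edit: d2 := 5/4
  d4 = d2*4 - d3 = 4
  d5 = d2 - d3/3 = 11/12
  d6 = d1/5 + d2 - 6 = -79/20
  d7 = d1 - d3*5 + d5*2 = 5/6
  d8 = 8 + d1*3 + 1 = 21
  d9 = d3 - d1/5 = 1/5
  d10 = d7*4 + d1/3 = 14/3
  d11 = d9*5 + d7/3 + d1/4 = 41/18
Walk from origin (0, 0):
  seg 1: up by d4 = 4 → (0, 4)
  seg 2: left by d4 = 4 → (-4, 4)
  seg 3: up by d11 = 41/18 → (-4, 113/18)
  seg 4: up by d3 = 1 → (-4, 131/18)
  seg 5: down by d8 = 21 → (-4, -247/18)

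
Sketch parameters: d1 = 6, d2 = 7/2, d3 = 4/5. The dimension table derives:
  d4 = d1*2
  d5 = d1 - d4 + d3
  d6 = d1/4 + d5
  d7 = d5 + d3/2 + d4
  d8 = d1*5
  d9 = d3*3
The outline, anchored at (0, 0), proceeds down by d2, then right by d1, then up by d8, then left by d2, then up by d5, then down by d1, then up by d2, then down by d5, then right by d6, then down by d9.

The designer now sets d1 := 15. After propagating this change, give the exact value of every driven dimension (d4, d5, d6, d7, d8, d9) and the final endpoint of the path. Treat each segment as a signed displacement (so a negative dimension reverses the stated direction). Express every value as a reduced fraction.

Apply edit: d1 := 15
  d4 = d1*2 = 30
  d5 = d1 - d4 + d3 = -71/5
  d6 = d1/4 + d5 = -209/20
  d7 = d5 + d3/2 + d4 = 81/5
  d8 = d1*5 = 75
  d9 = d3*3 = 12/5
Walk from origin (0, 0):
  seg 1: down by d2 = 7/2 → (0, -7/2)
  seg 2: right by d1 = 15 → (15, -7/2)
  seg 3: up by d8 = 75 → (15, 143/2)
  seg 4: left by d2 = 7/2 → (23/2, 143/2)
  seg 5: up by d5 = -71/5 → (23/2, 573/10)
  seg 6: down by d1 = 15 → (23/2, 423/10)
  seg 7: up by d2 = 7/2 → (23/2, 229/5)
  seg 8: down by d5 = -71/5 → (23/2, 60)
  seg 9: right by d6 = -209/20 → (21/20, 60)
  seg 10: down by d9 = 12/5 → (21/20, 288/5)

d4 = 30
d5 = -71/5
d6 = -209/20
d7 = 81/5
d8 = 75
d9 = 12/5
endpoint = (21/20, 288/5)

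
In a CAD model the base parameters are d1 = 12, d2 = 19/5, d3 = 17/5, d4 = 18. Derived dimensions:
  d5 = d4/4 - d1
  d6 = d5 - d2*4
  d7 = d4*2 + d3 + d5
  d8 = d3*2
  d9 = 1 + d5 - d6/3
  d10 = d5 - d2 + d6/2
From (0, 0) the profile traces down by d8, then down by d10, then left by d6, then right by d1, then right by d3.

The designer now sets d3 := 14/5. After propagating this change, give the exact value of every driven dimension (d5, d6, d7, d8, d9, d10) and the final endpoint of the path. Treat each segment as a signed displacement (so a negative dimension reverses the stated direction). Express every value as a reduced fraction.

Apply edit: d3 := 14/5
  d5 = d4/4 - d1 = -15/2
  d6 = d5 - d2*4 = -227/10
  d7 = d4*2 + d3 + d5 = 313/10
  d8 = d3*2 = 28/5
  d9 = 1 + d5 - d6/3 = 16/15
  d10 = d5 - d2 + d6/2 = -453/20
Walk from origin (0, 0):
  seg 1: down by d8 = 28/5 → (0, -28/5)
  seg 2: down by d10 = -453/20 → (0, 341/20)
  seg 3: left by d6 = -227/10 → (227/10, 341/20)
  seg 4: right by d1 = 12 → (347/10, 341/20)
  seg 5: right by d3 = 14/5 → (75/2, 341/20)

d5 = -15/2
d6 = -227/10
d7 = 313/10
d8 = 28/5
d9 = 16/15
d10 = -453/20
endpoint = (75/2, 341/20)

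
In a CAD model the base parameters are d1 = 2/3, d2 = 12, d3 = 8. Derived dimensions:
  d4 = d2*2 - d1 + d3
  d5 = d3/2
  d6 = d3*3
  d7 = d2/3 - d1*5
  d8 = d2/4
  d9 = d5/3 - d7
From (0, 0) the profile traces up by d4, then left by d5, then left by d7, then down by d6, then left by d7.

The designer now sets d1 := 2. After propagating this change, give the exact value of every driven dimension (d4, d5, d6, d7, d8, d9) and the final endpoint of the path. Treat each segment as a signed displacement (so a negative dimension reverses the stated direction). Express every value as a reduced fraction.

d4 = 30
d5 = 4
d6 = 24
d7 = -6
d8 = 3
d9 = 22/3
endpoint = (8, 6)

Apply edit: d1 := 2
  d4 = d2*2 - d1 + d3 = 30
  d5 = d3/2 = 4
  d6 = d3*3 = 24
  d7 = d2/3 - d1*5 = -6
  d8 = d2/4 = 3
  d9 = d5/3 - d7 = 22/3
Walk from origin (0, 0):
  seg 1: up by d4 = 30 → (0, 30)
  seg 2: left by d5 = 4 → (-4, 30)
  seg 3: left by d7 = -6 → (2, 30)
  seg 4: down by d6 = 24 → (2, 6)
  seg 5: left by d7 = -6 → (8, 6)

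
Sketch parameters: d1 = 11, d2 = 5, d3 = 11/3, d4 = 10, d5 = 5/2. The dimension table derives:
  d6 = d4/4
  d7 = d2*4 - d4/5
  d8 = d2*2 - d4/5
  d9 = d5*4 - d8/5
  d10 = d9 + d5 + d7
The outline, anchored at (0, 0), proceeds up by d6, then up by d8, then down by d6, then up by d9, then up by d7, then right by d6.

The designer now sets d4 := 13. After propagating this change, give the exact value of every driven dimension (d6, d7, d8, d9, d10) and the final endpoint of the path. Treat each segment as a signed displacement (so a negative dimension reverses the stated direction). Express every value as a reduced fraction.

Apply edit: d4 := 13
  d6 = d4/4 = 13/4
  d7 = d2*4 - d4/5 = 87/5
  d8 = d2*2 - d4/5 = 37/5
  d9 = d5*4 - d8/5 = 213/25
  d10 = d9 + d5 + d7 = 1421/50
Walk from origin (0, 0):
  seg 1: up by d6 = 13/4 → (0, 13/4)
  seg 2: up by d8 = 37/5 → (0, 213/20)
  seg 3: down by d6 = 13/4 → (0, 37/5)
  seg 4: up by d9 = 213/25 → (0, 398/25)
  seg 5: up by d7 = 87/5 → (0, 833/25)
  seg 6: right by d6 = 13/4 → (13/4, 833/25)

d6 = 13/4
d7 = 87/5
d8 = 37/5
d9 = 213/25
d10 = 1421/50
endpoint = (13/4, 833/25)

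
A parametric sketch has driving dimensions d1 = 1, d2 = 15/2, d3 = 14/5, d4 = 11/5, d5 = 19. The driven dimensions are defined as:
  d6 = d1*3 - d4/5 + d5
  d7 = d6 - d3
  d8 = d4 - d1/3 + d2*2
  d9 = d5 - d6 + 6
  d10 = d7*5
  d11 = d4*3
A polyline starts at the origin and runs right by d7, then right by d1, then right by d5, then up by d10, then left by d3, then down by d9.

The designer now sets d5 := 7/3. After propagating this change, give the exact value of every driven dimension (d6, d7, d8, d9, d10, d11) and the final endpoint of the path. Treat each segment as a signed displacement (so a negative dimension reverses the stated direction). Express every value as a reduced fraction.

d6 = 367/75
d7 = 157/75
d8 = 253/15
d9 = 86/25
d10 = 157/15
d11 = 33/5
endpoint = (197/75, 527/75)

Apply edit: d5 := 7/3
  d6 = d1*3 - d4/5 + d5 = 367/75
  d7 = d6 - d3 = 157/75
  d8 = d4 - d1/3 + d2*2 = 253/15
  d9 = d5 - d6 + 6 = 86/25
  d10 = d7*5 = 157/15
  d11 = d4*3 = 33/5
Walk from origin (0, 0):
  seg 1: right by d7 = 157/75 → (157/75, 0)
  seg 2: right by d1 = 1 → (232/75, 0)
  seg 3: right by d5 = 7/3 → (407/75, 0)
  seg 4: up by d10 = 157/15 → (407/75, 157/15)
  seg 5: left by d3 = 14/5 → (197/75, 157/15)
  seg 6: down by d9 = 86/25 → (197/75, 527/75)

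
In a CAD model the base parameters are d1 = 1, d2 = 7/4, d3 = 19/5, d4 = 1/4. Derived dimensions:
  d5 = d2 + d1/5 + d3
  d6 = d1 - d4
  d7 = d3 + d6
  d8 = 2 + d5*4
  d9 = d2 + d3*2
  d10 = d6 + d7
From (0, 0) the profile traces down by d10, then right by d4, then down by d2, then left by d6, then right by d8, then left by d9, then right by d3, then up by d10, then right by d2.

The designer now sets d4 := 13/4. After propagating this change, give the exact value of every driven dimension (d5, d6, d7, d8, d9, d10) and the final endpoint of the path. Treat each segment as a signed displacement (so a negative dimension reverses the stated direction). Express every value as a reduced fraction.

d5 = 23/4
d6 = -9/4
d7 = 31/20
d8 = 25
d9 = 187/20
d10 = -7/10
endpoint = (267/10, -7/4)

Apply edit: d4 := 13/4
  d5 = d2 + d1/5 + d3 = 23/4
  d6 = d1 - d4 = -9/4
  d7 = d3 + d6 = 31/20
  d8 = 2 + d5*4 = 25
  d9 = d2 + d3*2 = 187/20
  d10 = d6 + d7 = -7/10
Walk from origin (0, 0):
  seg 1: down by d10 = -7/10 → (0, 7/10)
  seg 2: right by d4 = 13/4 → (13/4, 7/10)
  seg 3: down by d2 = 7/4 → (13/4, -21/20)
  seg 4: left by d6 = -9/4 → (11/2, -21/20)
  seg 5: right by d8 = 25 → (61/2, -21/20)
  seg 6: left by d9 = 187/20 → (423/20, -21/20)
  seg 7: right by d3 = 19/5 → (499/20, -21/20)
  seg 8: up by d10 = -7/10 → (499/20, -7/4)
  seg 9: right by d2 = 7/4 → (267/10, -7/4)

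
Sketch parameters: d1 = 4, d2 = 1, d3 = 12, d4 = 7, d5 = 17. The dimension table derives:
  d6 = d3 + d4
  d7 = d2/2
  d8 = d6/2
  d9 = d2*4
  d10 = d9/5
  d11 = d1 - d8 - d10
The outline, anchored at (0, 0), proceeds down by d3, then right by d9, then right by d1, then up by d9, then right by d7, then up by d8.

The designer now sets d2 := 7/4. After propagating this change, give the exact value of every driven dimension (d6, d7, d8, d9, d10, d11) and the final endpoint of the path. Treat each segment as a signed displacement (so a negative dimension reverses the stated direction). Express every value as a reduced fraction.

Apply edit: d2 := 7/4
  d6 = d3 + d4 = 19
  d7 = d2/2 = 7/8
  d8 = d6/2 = 19/2
  d9 = d2*4 = 7
  d10 = d9/5 = 7/5
  d11 = d1 - d8 - d10 = -69/10
Walk from origin (0, 0):
  seg 1: down by d3 = 12 → (0, -12)
  seg 2: right by d9 = 7 → (7, -12)
  seg 3: right by d1 = 4 → (11, -12)
  seg 4: up by d9 = 7 → (11, -5)
  seg 5: right by d7 = 7/8 → (95/8, -5)
  seg 6: up by d8 = 19/2 → (95/8, 9/2)

d6 = 19
d7 = 7/8
d8 = 19/2
d9 = 7
d10 = 7/5
d11 = -69/10
endpoint = (95/8, 9/2)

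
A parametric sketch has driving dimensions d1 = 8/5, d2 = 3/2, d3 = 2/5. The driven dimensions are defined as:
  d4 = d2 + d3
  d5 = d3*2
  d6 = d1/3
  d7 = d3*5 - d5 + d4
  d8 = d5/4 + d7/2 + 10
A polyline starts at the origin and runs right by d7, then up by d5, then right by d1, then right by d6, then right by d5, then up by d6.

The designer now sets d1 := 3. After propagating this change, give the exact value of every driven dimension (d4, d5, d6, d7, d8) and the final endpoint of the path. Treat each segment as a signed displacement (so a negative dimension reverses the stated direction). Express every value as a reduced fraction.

Apply edit: d1 := 3
  d4 = d2 + d3 = 19/10
  d5 = d3*2 = 4/5
  d6 = d1/3 = 1
  d7 = d3*5 - d5 + d4 = 31/10
  d8 = d5/4 + d7/2 + 10 = 47/4
Walk from origin (0, 0):
  seg 1: right by d7 = 31/10 → (31/10, 0)
  seg 2: up by d5 = 4/5 → (31/10, 4/5)
  seg 3: right by d1 = 3 → (61/10, 4/5)
  seg 4: right by d6 = 1 → (71/10, 4/5)
  seg 5: right by d5 = 4/5 → (79/10, 4/5)
  seg 6: up by d6 = 1 → (79/10, 9/5)

d4 = 19/10
d5 = 4/5
d6 = 1
d7 = 31/10
d8 = 47/4
endpoint = (79/10, 9/5)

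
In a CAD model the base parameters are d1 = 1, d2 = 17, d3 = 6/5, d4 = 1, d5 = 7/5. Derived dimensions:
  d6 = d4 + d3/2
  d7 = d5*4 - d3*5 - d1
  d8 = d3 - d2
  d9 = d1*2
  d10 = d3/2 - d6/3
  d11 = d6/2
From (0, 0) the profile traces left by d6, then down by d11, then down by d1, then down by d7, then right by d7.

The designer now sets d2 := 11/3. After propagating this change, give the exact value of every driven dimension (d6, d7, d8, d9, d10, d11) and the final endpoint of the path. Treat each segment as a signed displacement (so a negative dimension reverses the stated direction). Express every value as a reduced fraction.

d6 = 8/5
d7 = -7/5
d8 = -37/15
d9 = 2
d10 = 1/15
d11 = 4/5
endpoint = (-3, -2/5)

Apply edit: d2 := 11/3
  d6 = d4 + d3/2 = 8/5
  d7 = d5*4 - d3*5 - d1 = -7/5
  d8 = d3 - d2 = -37/15
  d9 = d1*2 = 2
  d10 = d3/2 - d6/3 = 1/15
  d11 = d6/2 = 4/5
Walk from origin (0, 0):
  seg 1: left by d6 = 8/5 → (-8/5, 0)
  seg 2: down by d11 = 4/5 → (-8/5, -4/5)
  seg 3: down by d1 = 1 → (-8/5, -9/5)
  seg 4: down by d7 = -7/5 → (-8/5, -2/5)
  seg 5: right by d7 = -7/5 → (-3, -2/5)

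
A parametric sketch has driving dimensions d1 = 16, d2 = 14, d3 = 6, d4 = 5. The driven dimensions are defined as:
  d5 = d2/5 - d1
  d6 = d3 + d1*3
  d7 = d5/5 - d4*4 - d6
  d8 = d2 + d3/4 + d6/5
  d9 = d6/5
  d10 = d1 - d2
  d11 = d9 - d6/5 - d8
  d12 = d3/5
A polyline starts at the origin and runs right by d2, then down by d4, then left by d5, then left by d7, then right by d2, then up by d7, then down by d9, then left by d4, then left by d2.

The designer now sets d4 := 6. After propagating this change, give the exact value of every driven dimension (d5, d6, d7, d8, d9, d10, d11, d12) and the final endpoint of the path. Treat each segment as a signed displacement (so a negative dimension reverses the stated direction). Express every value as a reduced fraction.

Apply edit: d4 := 6
  d5 = d2/5 - d1 = -66/5
  d6 = d3 + d1*3 = 54
  d7 = d5/5 - d4*4 - d6 = -2016/25
  d8 = d2 + d3/4 + d6/5 = 263/10
  d9 = d6/5 = 54/5
  d10 = d1 - d2 = 2
  d11 = d9 - d6/5 - d8 = -263/10
  d12 = d3/5 = 6/5
Walk from origin (0, 0):
  seg 1: right by d2 = 14 → (14, 0)
  seg 2: down by d4 = 6 → (14, -6)
  seg 3: left by d5 = -66/5 → (136/5, -6)
  seg 4: left by d7 = -2016/25 → (2696/25, -6)
  seg 5: right by d2 = 14 → (3046/25, -6)
  seg 6: up by d7 = -2016/25 → (3046/25, -2166/25)
  seg 7: down by d9 = 54/5 → (3046/25, -2436/25)
  seg 8: left by d4 = 6 → (2896/25, -2436/25)
  seg 9: left by d2 = 14 → (2546/25, -2436/25)

d5 = -66/5
d6 = 54
d7 = -2016/25
d8 = 263/10
d9 = 54/5
d10 = 2
d11 = -263/10
d12 = 6/5
endpoint = (2546/25, -2436/25)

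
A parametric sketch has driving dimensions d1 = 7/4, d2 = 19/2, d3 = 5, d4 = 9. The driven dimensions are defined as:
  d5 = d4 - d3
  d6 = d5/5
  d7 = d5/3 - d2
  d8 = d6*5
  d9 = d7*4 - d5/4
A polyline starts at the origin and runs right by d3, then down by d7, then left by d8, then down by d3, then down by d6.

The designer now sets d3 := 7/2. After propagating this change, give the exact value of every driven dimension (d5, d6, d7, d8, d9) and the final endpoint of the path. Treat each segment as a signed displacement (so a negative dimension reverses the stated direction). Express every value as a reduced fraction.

Apply edit: d3 := 7/2
  d5 = d4 - d3 = 11/2
  d6 = d5/5 = 11/10
  d7 = d5/3 - d2 = -23/3
  d8 = d6*5 = 11/2
  d9 = d7*4 - d5/4 = -769/24
Walk from origin (0, 0):
  seg 1: right by d3 = 7/2 → (7/2, 0)
  seg 2: down by d7 = -23/3 → (7/2, 23/3)
  seg 3: left by d8 = 11/2 → (-2, 23/3)
  seg 4: down by d3 = 7/2 → (-2, 25/6)
  seg 5: down by d6 = 11/10 → (-2, 46/15)

d5 = 11/2
d6 = 11/10
d7 = -23/3
d8 = 11/2
d9 = -769/24
endpoint = (-2, 46/15)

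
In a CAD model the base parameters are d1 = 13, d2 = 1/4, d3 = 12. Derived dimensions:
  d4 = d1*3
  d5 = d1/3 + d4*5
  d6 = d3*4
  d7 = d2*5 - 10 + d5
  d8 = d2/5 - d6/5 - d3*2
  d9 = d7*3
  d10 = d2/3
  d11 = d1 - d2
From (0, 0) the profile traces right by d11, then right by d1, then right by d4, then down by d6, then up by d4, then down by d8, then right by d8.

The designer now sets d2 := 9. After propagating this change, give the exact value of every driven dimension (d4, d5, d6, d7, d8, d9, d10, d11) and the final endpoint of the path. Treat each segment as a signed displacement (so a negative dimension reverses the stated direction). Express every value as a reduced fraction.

d4 = 39
d5 = 598/3
d6 = 48
d7 = 703/3
d8 = -159/5
d9 = 703
d10 = 3
d11 = 4
endpoint = (121/5, 114/5)

Apply edit: d2 := 9
  d4 = d1*3 = 39
  d5 = d1/3 + d4*5 = 598/3
  d6 = d3*4 = 48
  d7 = d2*5 - 10 + d5 = 703/3
  d8 = d2/5 - d6/5 - d3*2 = -159/5
  d9 = d7*3 = 703
  d10 = d2/3 = 3
  d11 = d1 - d2 = 4
Walk from origin (0, 0):
  seg 1: right by d11 = 4 → (4, 0)
  seg 2: right by d1 = 13 → (17, 0)
  seg 3: right by d4 = 39 → (56, 0)
  seg 4: down by d6 = 48 → (56, -48)
  seg 5: up by d4 = 39 → (56, -9)
  seg 6: down by d8 = -159/5 → (56, 114/5)
  seg 7: right by d8 = -159/5 → (121/5, 114/5)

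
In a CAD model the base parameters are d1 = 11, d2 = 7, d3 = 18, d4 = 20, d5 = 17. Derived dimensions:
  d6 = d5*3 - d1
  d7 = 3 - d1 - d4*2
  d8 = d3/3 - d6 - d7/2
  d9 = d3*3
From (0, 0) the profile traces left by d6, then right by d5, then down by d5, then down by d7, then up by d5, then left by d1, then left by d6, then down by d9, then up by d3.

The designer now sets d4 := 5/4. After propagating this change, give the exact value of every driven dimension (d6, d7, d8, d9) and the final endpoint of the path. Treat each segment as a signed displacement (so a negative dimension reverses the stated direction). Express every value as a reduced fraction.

Apply edit: d4 := 5/4
  d6 = d5*3 - d1 = 40
  d7 = 3 - d1 - d4*2 = -21/2
  d8 = d3/3 - d6 - d7/2 = -115/4
  d9 = d3*3 = 54
Walk from origin (0, 0):
  seg 1: left by d6 = 40 → (-40, 0)
  seg 2: right by d5 = 17 → (-23, 0)
  seg 3: down by d5 = 17 → (-23, -17)
  seg 4: down by d7 = -21/2 → (-23, -13/2)
  seg 5: up by d5 = 17 → (-23, 21/2)
  seg 6: left by d1 = 11 → (-34, 21/2)
  seg 7: left by d6 = 40 → (-74, 21/2)
  seg 8: down by d9 = 54 → (-74, -87/2)
  seg 9: up by d3 = 18 → (-74, -51/2)

d6 = 40
d7 = -21/2
d8 = -115/4
d9 = 54
endpoint = (-74, -51/2)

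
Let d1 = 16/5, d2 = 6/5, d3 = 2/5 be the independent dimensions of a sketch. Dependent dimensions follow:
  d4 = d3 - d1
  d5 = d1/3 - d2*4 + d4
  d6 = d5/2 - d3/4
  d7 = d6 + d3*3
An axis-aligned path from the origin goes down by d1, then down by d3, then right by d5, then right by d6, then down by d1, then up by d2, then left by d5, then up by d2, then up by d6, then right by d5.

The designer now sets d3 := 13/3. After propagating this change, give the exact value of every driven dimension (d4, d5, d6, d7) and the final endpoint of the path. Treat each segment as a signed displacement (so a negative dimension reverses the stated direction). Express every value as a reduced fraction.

Apply edit: d3 := 13/3
  d4 = d3 - d1 = 17/15
  d5 = d1/3 - d2*4 + d4 = -13/5
  d6 = d5/2 - d3/4 = -143/60
  d7 = d6 + d3*3 = 637/60
Walk from origin (0, 0):
  seg 1: down by d1 = 16/5 → (0, -16/5)
  seg 2: down by d3 = 13/3 → (0, -113/15)
  seg 3: right by d5 = -13/5 → (-13/5, -113/15)
  seg 4: right by d6 = -143/60 → (-299/60, -113/15)
  seg 5: down by d1 = 16/5 → (-299/60, -161/15)
  seg 6: up by d2 = 6/5 → (-299/60, -143/15)
  seg 7: left by d5 = -13/5 → (-143/60, -143/15)
  seg 8: up by d2 = 6/5 → (-143/60, -25/3)
  seg 9: up by d6 = -143/60 → (-143/60, -643/60)
  seg 10: right by d5 = -13/5 → (-299/60, -643/60)

d4 = 17/15
d5 = -13/5
d6 = -143/60
d7 = 637/60
endpoint = (-299/60, -643/60)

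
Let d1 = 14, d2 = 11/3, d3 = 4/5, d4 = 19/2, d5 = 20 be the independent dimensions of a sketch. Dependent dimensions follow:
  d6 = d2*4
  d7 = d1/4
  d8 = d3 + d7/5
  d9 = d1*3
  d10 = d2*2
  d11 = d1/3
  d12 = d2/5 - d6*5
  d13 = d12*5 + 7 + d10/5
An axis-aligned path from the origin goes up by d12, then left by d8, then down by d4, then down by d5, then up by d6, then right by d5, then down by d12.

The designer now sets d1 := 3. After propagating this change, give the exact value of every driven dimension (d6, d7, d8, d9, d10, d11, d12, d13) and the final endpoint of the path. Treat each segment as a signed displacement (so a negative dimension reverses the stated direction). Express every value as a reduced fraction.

Apply edit: d1 := 3
  d6 = d2*4 = 44/3
  d7 = d1/4 = 3/4
  d8 = d3 + d7/5 = 19/20
  d9 = d1*3 = 9
  d10 = d2*2 = 22/3
  d11 = d1/3 = 1
  d12 = d2/5 - d6*5 = -363/5
  d13 = d12*5 + 7 + d10/5 = -5318/15
Walk from origin (0, 0):
  seg 1: up by d12 = -363/5 → (0, -363/5)
  seg 2: left by d8 = 19/20 → (-19/20, -363/5)
  seg 3: down by d4 = 19/2 → (-19/20, -821/10)
  seg 4: down by d5 = 20 → (-19/20, -1021/10)
  seg 5: up by d6 = 44/3 → (-19/20, -2623/30)
  seg 6: right by d5 = 20 → (381/20, -2623/30)
  seg 7: down by d12 = -363/5 → (381/20, -89/6)

d6 = 44/3
d7 = 3/4
d8 = 19/20
d9 = 9
d10 = 22/3
d11 = 1
d12 = -363/5
d13 = -5318/15
endpoint = (381/20, -89/6)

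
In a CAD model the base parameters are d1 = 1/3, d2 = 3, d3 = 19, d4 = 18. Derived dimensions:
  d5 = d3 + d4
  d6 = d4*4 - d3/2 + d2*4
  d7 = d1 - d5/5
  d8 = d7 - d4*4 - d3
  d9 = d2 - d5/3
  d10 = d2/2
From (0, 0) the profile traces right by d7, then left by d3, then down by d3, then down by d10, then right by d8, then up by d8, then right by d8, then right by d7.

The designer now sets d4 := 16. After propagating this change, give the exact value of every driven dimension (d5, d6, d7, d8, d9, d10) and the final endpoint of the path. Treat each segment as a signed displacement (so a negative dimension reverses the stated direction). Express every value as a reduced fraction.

Apply edit: d4 := 16
  d5 = d3 + d4 = 35
  d6 = d4*4 - d3/2 + d2*4 = 133/2
  d7 = d1 - d5/5 = -20/3
  d8 = d7 - d4*4 - d3 = -269/3
  d9 = d2 - d5/3 = -26/3
  d10 = d2/2 = 3/2
Walk from origin (0, 0):
  seg 1: right by d7 = -20/3 → (-20/3, 0)
  seg 2: left by d3 = 19 → (-77/3, 0)
  seg 3: down by d3 = 19 → (-77/3, -19)
  seg 4: down by d10 = 3/2 → (-77/3, -41/2)
  seg 5: right by d8 = -269/3 → (-346/3, -41/2)
  seg 6: up by d8 = -269/3 → (-346/3, -661/6)
  seg 7: right by d8 = -269/3 → (-205, -661/6)
  seg 8: right by d7 = -20/3 → (-635/3, -661/6)

d5 = 35
d6 = 133/2
d7 = -20/3
d8 = -269/3
d9 = -26/3
d10 = 3/2
endpoint = (-635/3, -661/6)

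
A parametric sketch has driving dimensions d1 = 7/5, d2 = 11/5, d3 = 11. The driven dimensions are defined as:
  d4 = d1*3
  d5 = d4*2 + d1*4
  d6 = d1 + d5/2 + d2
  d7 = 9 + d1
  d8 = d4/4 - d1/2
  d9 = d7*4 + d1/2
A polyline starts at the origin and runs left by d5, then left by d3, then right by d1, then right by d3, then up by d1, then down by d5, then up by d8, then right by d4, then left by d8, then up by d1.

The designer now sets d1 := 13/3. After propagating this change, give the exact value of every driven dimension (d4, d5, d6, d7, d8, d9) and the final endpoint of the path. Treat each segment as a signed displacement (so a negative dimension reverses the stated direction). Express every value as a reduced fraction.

Apply edit: d1 := 13/3
  d4 = d1*3 = 13
  d5 = d4*2 + d1*4 = 130/3
  d6 = d1 + d5/2 + d2 = 141/5
  d7 = 9 + d1 = 40/3
  d8 = d4/4 - d1/2 = 13/12
  d9 = d7*4 + d1/2 = 111/2
Walk from origin (0, 0):
  seg 1: left by d5 = 130/3 → (-130/3, 0)
  seg 2: left by d3 = 11 → (-163/3, 0)
  seg 3: right by d1 = 13/3 → (-50, 0)
  seg 4: right by d3 = 11 → (-39, 0)
  seg 5: up by d1 = 13/3 → (-39, 13/3)
  seg 6: down by d5 = 130/3 → (-39, -39)
  seg 7: up by d8 = 13/12 → (-39, -455/12)
  seg 8: right by d4 = 13 → (-26, -455/12)
  seg 9: left by d8 = 13/12 → (-325/12, -455/12)
  seg 10: up by d1 = 13/3 → (-325/12, -403/12)

d4 = 13
d5 = 130/3
d6 = 141/5
d7 = 40/3
d8 = 13/12
d9 = 111/2
endpoint = (-325/12, -403/12)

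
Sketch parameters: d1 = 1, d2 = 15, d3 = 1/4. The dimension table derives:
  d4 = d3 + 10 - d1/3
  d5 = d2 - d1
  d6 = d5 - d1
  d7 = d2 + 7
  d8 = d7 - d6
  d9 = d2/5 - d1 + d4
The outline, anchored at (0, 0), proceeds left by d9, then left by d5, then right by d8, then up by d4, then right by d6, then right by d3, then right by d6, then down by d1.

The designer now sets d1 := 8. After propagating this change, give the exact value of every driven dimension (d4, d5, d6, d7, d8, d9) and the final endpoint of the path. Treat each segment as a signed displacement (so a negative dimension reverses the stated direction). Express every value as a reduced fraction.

d4 = 91/12
d5 = 7
d6 = -1
d7 = 22
d8 = 23
d9 = 31/12
endpoint = (35/3, -5/12)

Apply edit: d1 := 8
  d4 = d3 + 10 - d1/3 = 91/12
  d5 = d2 - d1 = 7
  d6 = d5 - d1 = -1
  d7 = d2 + 7 = 22
  d8 = d7 - d6 = 23
  d9 = d2/5 - d1 + d4 = 31/12
Walk from origin (0, 0):
  seg 1: left by d9 = 31/12 → (-31/12, 0)
  seg 2: left by d5 = 7 → (-115/12, 0)
  seg 3: right by d8 = 23 → (161/12, 0)
  seg 4: up by d4 = 91/12 → (161/12, 91/12)
  seg 5: right by d6 = -1 → (149/12, 91/12)
  seg 6: right by d3 = 1/4 → (38/3, 91/12)
  seg 7: right by d6 = -1 → (35/3, 91/12)
  seg 8: down by d1 = 8 → (35/3, -5/12)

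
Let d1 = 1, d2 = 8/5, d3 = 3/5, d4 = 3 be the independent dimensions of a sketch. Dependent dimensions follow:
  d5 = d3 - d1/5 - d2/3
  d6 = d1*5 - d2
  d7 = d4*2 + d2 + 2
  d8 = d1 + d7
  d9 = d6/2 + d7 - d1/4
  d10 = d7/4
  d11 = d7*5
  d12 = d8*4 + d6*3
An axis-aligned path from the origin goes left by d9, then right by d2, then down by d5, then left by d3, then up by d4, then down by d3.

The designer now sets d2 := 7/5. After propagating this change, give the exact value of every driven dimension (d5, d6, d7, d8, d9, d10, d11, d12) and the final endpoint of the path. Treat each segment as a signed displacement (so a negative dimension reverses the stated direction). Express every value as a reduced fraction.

Apply edit: d2 := 7/5
  d5 = d3 - d1/5 - d2/3 = -1/15
  d6 = d1*5 - d2 = 18/5
  d7 = d4*2 + d2 + 2 = 47/5
  d8 = d1 + d7 = 52/5
  d9 = d6/2 + d7 - d1/4 = 219/20
  d10 = d7/4 = 47/20
  d11 = d7*5 = 47
  d12 = d8*4 + d6*3 = 262/5
Walk from origin (0, 0):
  seg 1: left by d9 = 219/20 → (-219/20, 0)
  seg 2: right by d2 = 7/5 → (-191/20, 0)
  seg 3: down by d5 = -1/15 → (-191/20, 1/15)
  seg 4: left by d3 = 3/5 → (-203/20, 1/15)
  seg 5: up by d4 = 3 → (-203/20, 46/15)
  seg 6: down by d3 = 3/5 → (-203/20, 37/15)

d5 = -1/15
d6 = 18/5
d7 = 47/5
d8 = 52/5
d9 = 219/20
d10 = 47/20
d11 = 47
d12 = 262/5
endpoint = (-203/20, 37/15)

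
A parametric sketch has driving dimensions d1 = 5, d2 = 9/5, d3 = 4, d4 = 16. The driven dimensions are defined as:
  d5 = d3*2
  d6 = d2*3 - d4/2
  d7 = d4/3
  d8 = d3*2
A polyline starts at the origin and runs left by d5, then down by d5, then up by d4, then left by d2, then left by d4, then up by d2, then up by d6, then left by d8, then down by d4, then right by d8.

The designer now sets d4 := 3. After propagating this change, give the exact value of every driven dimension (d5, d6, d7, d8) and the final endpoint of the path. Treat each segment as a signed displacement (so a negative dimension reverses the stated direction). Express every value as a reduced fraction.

Apply edit: d4 := 3
  d5 = d3*2 = 8
  d6 = d2*3 - d4/2 = 39/10
  d7 = d4/3 = 1
  d8 = d3*2 = 8
Walk from origin (0, 0):
  seg 1: left by d5 = 8 → (-8, 0)
  seg 2: down by d5 = 8 → (-8, -8)
  seg 3: up by d4 = 3 → (-8, -5)
  seg 4: left by d2 = 9/5 → (-49/5, -5)
  seg 5: left by d4 = 3 → (-64/5, -5)
  seg 6: up by d2 = 9/5 → (-64/5, -16/5)
  seg 7: up by d6 = 39/10 → (-64/5, 7/10)
  seg 8: left by d8 = 8 → (-104/5, 7/10)
  seg 9: down by d4 = 3 → (-104/5, -23/10)
  seg 10: right by d8 = 8 → (-64/5, -23/10)

d5 = 8
d6 = 39/10
d7 = 1
d8 = 8
endpoint = (-64/5, -23/10)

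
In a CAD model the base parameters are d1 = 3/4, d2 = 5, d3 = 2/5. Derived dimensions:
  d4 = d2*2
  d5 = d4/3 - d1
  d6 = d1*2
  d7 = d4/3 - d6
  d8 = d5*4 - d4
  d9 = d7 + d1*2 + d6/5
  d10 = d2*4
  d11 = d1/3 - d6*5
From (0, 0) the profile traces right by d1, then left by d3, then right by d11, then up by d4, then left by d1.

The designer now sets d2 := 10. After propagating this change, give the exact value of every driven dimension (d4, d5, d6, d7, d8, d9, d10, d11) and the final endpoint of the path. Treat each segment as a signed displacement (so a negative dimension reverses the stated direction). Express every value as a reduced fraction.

Apply edit: d2 := 10
  d4 = d2*2 = 20
  d5 = d4/3 - d1 = 71/12
  d6 = d1*2 = 3/2
  d7 = d4/3 - d6 = 31/6
  d8 = d5*4 - d4 = 11/3
  d9 = d7 + d1*2 + d6/5 = 209/30
  d10 = d2*4 = 40
  d11 = d1/3 - d6*5 = -29/4
Walk from origin (0, 0):
  seg 1: right by d1 = 3/4 → (3/4, 0)
  seg 2: left by d3 = 2/5 → (7/20, 0)
  seg 3: right by d11 = -29/4 → (-69/10, 0)
  seg 4: up by d4 = 20 → (-69/10, 20)
  seg 5: left by d1 = 3/4 → (-153/20, 20)

d4 = 20
d5 = 71/12
d6 = 3/2
d7 = 31/6
d8 = 11/3
d9 = 209/30
d10 = 40
d11 = -29/4
endpoint = (-153/20, 20)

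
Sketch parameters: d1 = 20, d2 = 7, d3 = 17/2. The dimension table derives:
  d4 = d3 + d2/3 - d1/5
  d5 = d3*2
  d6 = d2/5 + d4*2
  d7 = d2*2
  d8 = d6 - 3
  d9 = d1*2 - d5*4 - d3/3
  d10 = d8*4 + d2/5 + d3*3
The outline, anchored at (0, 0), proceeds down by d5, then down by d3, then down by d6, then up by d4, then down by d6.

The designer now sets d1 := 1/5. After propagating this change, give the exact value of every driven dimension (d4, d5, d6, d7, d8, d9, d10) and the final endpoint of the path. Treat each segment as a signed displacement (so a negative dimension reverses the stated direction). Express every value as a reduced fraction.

Apply edit: d1 := 1/5
  d4 = d3 + d2/3 - d1/5 = 1619/150
  d5 = d3*2 = 17
  d6 = d2/5 + d4*2 = 1724/75
  d7 = d2*2 = 14
  d8 = d6 - 3 = 1499/75
  d9 = d1*2 - d5*4 - d3/3 = -2113/30
  d10 = d8*4 + d2/5 + d3*3 = 16027/150
Walk from origin (0, 0):
  seg 1: down by d5 = 17 → (0, -17)
  seg 2: down by d3 = 17/2 → (0, -51/2)
  seg 3: down by d6 = 1724/75 → (0, -7273/150)
  seg 4: up by d4 = 1619/150 → (0, -2827/75)
  seg 5: down by d6 = 1724/75 → (0, -1517/25)

d4 = 1619/150
d5 = 17
d6 = 1724/75
d7 = 14
d8 = 1499/75
d9 = -2113/30
d10 = 16027/150
endpoint = (0, -1517/25)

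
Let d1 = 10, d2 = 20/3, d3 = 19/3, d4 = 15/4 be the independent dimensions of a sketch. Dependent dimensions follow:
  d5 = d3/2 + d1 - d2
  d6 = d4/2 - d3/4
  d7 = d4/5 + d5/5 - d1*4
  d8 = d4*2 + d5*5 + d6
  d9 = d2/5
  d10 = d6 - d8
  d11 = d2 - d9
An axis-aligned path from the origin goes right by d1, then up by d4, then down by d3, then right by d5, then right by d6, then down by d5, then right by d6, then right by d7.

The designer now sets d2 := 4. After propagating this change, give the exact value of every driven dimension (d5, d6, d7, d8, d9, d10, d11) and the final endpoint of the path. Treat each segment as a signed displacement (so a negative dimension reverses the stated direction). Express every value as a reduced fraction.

Apply edit: d2 := 4
  d5 = d3/2 + d1 - d2 = 55/6
  d6 = d4/2 - d3/4 = 7/24
  d7 = d4/5 + d5/5 - d1*4 = -449/12
  d8 = d4*2 + d5*5 + d6 = 429/8
  d9 = d2/5 = 4/5
  d10 = d6 - d8 = -160/3
  d11 = d2 - d9 = 16/5
Walk from origin (0, 0):
  seg 1: right by d1 = 10 → (10, 0)
  seg 2: up by d4 = 15/4 → (10, 15/4)
  seg 3: down by d3 = 19/3 → (10, -31/12)
  seg 4: right by d5 = 55/6 → (115/6, -31/12)
  seg 5: right by d6 = 7/24 → (467/24, -31/12)
  seg 6: down by d5 = 55/6 → (467/24, -47/4)
  seg 7: right by d6 = 7/24 → (79/4, -47/4)
  seg 8: right by d7 = -449/12 → (-53/3, -47/4)

d5 = 55/6
d6 = 7/24
d7 = -449/12
d8 = 429/8
d9 = 4/5
d10 = -160/3
d11 = 16/5
endpoint = (-53/3, -47/4)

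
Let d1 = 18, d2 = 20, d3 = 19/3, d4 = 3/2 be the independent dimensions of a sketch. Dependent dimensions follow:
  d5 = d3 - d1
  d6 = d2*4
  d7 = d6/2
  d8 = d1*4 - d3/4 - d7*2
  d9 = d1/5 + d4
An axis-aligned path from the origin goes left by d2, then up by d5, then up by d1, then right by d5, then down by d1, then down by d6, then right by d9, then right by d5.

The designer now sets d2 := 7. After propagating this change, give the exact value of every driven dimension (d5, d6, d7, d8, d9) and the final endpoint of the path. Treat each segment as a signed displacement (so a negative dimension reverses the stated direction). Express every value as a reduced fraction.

d5 = -35/3
d6 = 28
d7 = 14
d8 = 509/12
d9 = 51/10
endpoint = (-757/30, -119/3)

Apply edit: d2 := 7
  d5 = d3 - d1 = -35/3
  d6 = d2*4 = 28
  d7 = d6/2 = 14
  d8 = d1*4 - d3/4 - d7*2 = 509/12
  d9 = d1/5 + d4 = 51/10
Walk from origin (0, 0):
  seg 1: left by d2 = 7 → (-7, 0)
  seg 2: up by d5 = -35/3 → (-7, -35/3)
  seg 3: up by d1 = 18 → (-7, 19/3)
  seg 4: right by d5 = -35/3 → (-56/3, 19/3)
  seg 5: down by d1 = 18 → (-56/3, -35/3)
  seg 6: down by d6 = 28 → (-56/3, -119/3)
  seg 7: right by d9 = 51/10 → (-407/30, -119/3)
  seg 8: right by d5 = -35/3 → (-757/30, -119/3)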